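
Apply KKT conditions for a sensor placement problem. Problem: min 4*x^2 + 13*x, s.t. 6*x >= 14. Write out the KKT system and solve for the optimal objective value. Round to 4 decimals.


Step 1: Try lambda = 0 (constraint inactive).
x_unc = -13/(2*4) = -1.625
Check: 6*-1.625 = -9.75 < 14 -- violated!
Step 2: Constraint must be active: 6*x = 14
x* = 14/6 = 7/3 = 2.3333 (rounded; the exact value 7/3 is used below)
lambda = (2*4*(7/3) + 13)/6 = 5.2778
Step 3: Compute optimal value.
f(x*) = 4*(7/3)^2 + 13*(7/3) = 52.1111


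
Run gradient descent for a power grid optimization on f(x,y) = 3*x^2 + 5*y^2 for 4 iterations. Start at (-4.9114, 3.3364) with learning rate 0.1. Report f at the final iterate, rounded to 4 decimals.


Gradient descent on f(x,y) = 3*x^2 + 5*y^2.
Starting point: (-4.9114, 3.3364), alpha = 0.1
Step 1: grad_x = 2*3*-4.9114 = -29.4684, grad_y = 2*5*3.3364 = 33.364
  x_1 = -4.9114 - 0.1*-29.4684 = -1.9646
  y_1 = 3.3364 - 0.1*33.364 = 0.0
Step 2: grad_x = 2*3*-1.9646 = -11.7874, grad_y = 2*5*0.0 = 0.0
  x_2 = -1.9646 - 0.1*-11.7874 = -0.7858
  y_2 = 0.0 - 0.1*0.0 = 0.0
Step 3: grad_x = 2*3*-0.7858 = -4.7149, grad_y = 2*5*0.0 = 0.0
  x_3 = -0.7858 - 0.1*-4.7149 = -0.3143
  y_3 = 0.0 - 0.1*0.0 = 0.0
Step 4: grad_x = 2*3*-0.3143 = -1.886, grad_y = 2*5*0.0 = 0.0
  x_4 = -0.3143 - 0.1*-1.886 = -0.1257
  y_4 = 0.0 - 0.1*0.0 = 0.0
f(-0.1257, 0.0) = 3*(-0.1257)^2 + 5*0.0^2 = 0.0474


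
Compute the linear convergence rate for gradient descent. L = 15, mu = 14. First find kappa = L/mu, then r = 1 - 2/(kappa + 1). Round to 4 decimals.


Step 1: Compute the condition number.
kappa = L/mu = 15/14 = 1.0714
Step 2: Compute the convergence rate.
r = 1 - 2/(kappa + 1) = 1 - 2*mu/(L + mu) = (L - mu)/(L + mu) = 1/29 = 0.0345


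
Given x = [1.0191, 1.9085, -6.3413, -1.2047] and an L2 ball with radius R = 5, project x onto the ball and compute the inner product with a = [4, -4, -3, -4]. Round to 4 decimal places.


Step 1: Compute ||x|| (intermediates to 6 decimals).
||x|| = sqrt(1.0191^2 + 1.9085^2 + (-6.3413)^2 + (-1.2047)^2) = 6.807667
Step 2: Project.
Since ||x|| > R, scale = R/||x|| = 5/6.807667 = 0.734466, proj(x) = scale * x
proj(x) = [0.748494, 1.401728, -4.657469, -0.884811]
Step 3: Dot product.
a^T * proj(x) = 4*0.748494 - 4*1.401728 - 3*(-4.657469) - 4*(-0.884811) = 14.8987


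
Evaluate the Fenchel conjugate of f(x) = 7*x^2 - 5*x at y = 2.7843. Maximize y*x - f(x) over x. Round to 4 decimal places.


f*(y) = sup_x {y*x - a*x^2 - b*x} = sup_x {(y-b)*x - a*x^2}
FOC: (y - b) - 2a*x = 0 => x* = (y - b)/(2a)
x* = (2.7843 + 5)/(2*7) = 0.556
f*(2.7843) = (y-b)^2/(4a) = (2.7843 + 5)^2/(4*7)
= 60.5953/28 = 2.1641


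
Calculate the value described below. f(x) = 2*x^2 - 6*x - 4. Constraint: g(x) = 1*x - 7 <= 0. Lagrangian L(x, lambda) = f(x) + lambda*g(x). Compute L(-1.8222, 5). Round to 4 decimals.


Step 1: Evaluate f(x).
f(-1.8222) = 2*(-1.8222)^2 - 6*(-1.8222) - 4 = 13.574
Step 2: Evaluate g(x).
g(-1.8222) = 1*-1.8222 - 7 = -8.8222
Step 3: Compute Lagrangian.
L = 13.574 + 5*-8.8222 = -30.537


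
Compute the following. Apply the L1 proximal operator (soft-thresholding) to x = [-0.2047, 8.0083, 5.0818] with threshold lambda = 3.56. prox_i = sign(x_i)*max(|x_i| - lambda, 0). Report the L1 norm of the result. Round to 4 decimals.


Soft-thresholding with lambda = 3.56:
prox(-0.2047) = sign(-0.2047)*max(|-0.2047| - 3.56, 0) = 0.0
prox(8.0083) = sign(8.0083)*max(|8.0083| - 3.56, 0) = 4.4483
prox(5.0818) = sign(5.0818)*max(|5.0818| - 3.56, 0) = 1.5218
prox(x) = [0.0, 4.4483, 1.5218]
||prox(x)||_1 = 0.0 + 4.4483 + 1.5218 = 5.9701


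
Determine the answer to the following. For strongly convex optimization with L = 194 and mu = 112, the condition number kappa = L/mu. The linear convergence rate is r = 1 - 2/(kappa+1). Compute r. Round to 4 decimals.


Step 1: Compute the condition number.
kappa = L/mu = 194/112 = 1.7321
Step 2: Compute the convergence rate.
r = 1 - 2/(kappa + 1) = 1 - 2*mu/(L + mu) = (L - mu)/(L + mu) = 82/306 = 0.268


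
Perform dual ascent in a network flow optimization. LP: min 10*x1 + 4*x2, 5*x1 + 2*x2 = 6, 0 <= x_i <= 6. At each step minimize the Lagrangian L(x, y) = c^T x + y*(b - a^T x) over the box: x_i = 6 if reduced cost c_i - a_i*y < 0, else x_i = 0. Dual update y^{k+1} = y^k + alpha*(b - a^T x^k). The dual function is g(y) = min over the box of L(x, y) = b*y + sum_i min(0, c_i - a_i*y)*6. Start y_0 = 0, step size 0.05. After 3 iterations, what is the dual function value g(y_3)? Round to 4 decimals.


Dual ascent for LP: min 10*x1 + 4*x2, 5*x1 + 2*x2 = 6, 0 <= x_i <= 6
Step 1: y^k = 0.0, reduced costs: (10.0, 4.0)
  x^k = (0.0, 0.0), subgradient = b - a^T x = 6.0
  y^{k+1} = 0.0 + 0.05*6.0 = 0.3
Step 2: y^k = 0.3, reduced costs: (8.5, 3.4)
  x^k = (0.0, 0.0), subgradient = b - a^T x = 6.0
  y^{k+1} = 0.3 + 0.05*6.0 = 0.6
Step 3: y^k = 0.6, reduced costs: (7.0, 2.8)
  x^k = (0.0, 0.0), subgradient = b - a^T x = 6.0
  y^{k+1} = 0.6 + 0.05*6.0 = 0.9
Dual objective at y_3 = 0.9: reduced costs (5.5, 2.2), box minimizer x = (0.0, 0.0)
g(y_3) = b*y + (c1 - a1*y)*x1 + (c2 - a2*y)*x2 = 6*0.9 + 5.5*0.0 + 2.2*0.0 = 5.4 + 0.0 + 0.0 = 5.4


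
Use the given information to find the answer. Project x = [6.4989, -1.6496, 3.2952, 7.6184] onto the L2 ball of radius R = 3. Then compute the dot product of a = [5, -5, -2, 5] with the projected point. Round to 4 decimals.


Step 1: Compute ||x|| (intermediates to 6 decimals).
||x|| = sqrt(6.4989^2 + (-1.6496)^2 + 3.2952^2 + 7.6184^2) = 10.670297
Step 2: Project.
Since ||x|| > R, scale = R/||x|| = 3/10.670297 = 0.281154, proj(x) = scale * x
proj(x) = [1.827192, -0.463792, 0.926459, 2.141944]
Step 3: Dot product.
a^T * proj(x) = 5*1.827192 - 5*(-0.463792) - 2*0.926459 + 5*2.141944 = 20.3117


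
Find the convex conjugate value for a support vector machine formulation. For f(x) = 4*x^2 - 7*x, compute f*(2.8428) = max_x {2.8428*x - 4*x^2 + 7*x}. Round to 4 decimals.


f*(y) = sup_x {y*x - a*x^2 - b*x} = sup_x {(y-b)*x - a*x^2}
FOC: (y - b) - 2a*x = 0 => x* = (y - b)/(2a)
x* = (2.8428 + 7)/(2*4) = 1.2304
f*(2.8428) = (y-b)^2/(4a) = (2.8428 + 7)^2/(4*4)
= 96.8807/16 = 6.055


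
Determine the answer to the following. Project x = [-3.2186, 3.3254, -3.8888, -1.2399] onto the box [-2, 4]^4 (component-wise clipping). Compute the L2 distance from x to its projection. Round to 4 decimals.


Project each component onto [-2, 4].
clip(-3.2186) = -2.0, clip(3.3254) = 3.3254, clip(-3.8888) = -2.0, clip(-1.2399) = -1.2399
Projection = [-2.0, 3.3254, -2.0, -1.2399]
Squared diffs: [1.485, 0.0, 3.5676, 0.0]
Distance = sqrt(5.0526) = 2.2478


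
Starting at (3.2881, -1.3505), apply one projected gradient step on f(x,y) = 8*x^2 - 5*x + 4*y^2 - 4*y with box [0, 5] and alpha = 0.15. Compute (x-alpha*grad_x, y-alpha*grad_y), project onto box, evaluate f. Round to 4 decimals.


Step 1: Compute gradient at (3.2881, -1.3505).
grad_x = 2*8*3.2881 - 5 = 47.6096
grad_y = 2*4*-1.3505 - 4 = -14.804
Step 2: Gradient step.
x_raw = 3.2881 - 0.15*47.6096 = -3.8533
y_raw = -1.3505 - 0.15*-14.804 = 0.8701
Step 3: Project onto [0, 5].
x_proj = clip(-3.8533) = 0.0
y_proj = clip(0.8701) = 0.8701
Step 4: Evaluate f.
f(0.0, 0.8701) = -0.4521


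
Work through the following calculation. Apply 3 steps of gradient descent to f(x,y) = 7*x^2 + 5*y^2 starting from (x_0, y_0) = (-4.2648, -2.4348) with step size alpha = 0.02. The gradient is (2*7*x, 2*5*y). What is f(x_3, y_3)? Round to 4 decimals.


Gradient descent on f(x,y) = 7*x^2 + 5*y^2.
Starting point: (-4.2648, -2.4348), alpha = 0.02
Step 1: grad_x = 2*7*-4.2648 = -59.7072, grad_y = 2*5*-2.4348 = -24.348
  x_1 = -4.2648 - 0.02*-59.7072 = -3.0707
  y_1 = -2.4348 - 0.02*-24.348 = -1.9478
Step 2: grad_x = 2*7*-3.0707 = -42.9892, grad_y = 2*5*-1.9478 = -19.4784
  x_2 = -3.0707 - 0.02*-42.9892 = -2.2109
  y_2 = -1.9478 - 0.02*-19.4784 = -1.5583
Step 3: grad_x = 2*7*-2.2109 = -30.9522, grad_y = 2*5*-1.5583 = -15.5827
  x_3 = -2.2109 - 0.02*-30.9522 = -1.5918
  y_3 = -1.5583 - 0.02*-15.5827 = -1.2466
f(-1.5918, -1.2466) = 7*(-1.5918)^2 + 5*(-1.2466)^2 = 25.5077


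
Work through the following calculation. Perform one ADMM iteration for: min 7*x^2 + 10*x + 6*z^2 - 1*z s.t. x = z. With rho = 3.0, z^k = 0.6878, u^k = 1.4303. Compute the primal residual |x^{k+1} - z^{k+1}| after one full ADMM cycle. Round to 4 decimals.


ADMM iteration with rho = 3.0, z^k = 0.6878, u^k = 1.4303
Step 1: x-update.
Minimize 7*x^2 + 10*x + (3.0/2)*(x - 0.6878 + 1.4303)^2
FOC: (2*7 + 3.0)*x = -10 + 3.0*(0.6878 - 1.4303)
x^{k+1} = -0.7193
Step 2: z-update.
Minimize 6*z^2 - 1*z + (3.0/2)*(-0.7193 - z + 1.4303)^2
FOC: (2*6 + 3.0)*z = 1 + 3.0*(-0.7193 + 1.4303)
z^{k+1} = 0.2089
Step 3: u-update.
u^{k+1} = 1.4303 - 0.7193 - 0.2089 = 0.5022
Step 4: Primal residual = |-0.7193 - 0.2089| = 0.9281


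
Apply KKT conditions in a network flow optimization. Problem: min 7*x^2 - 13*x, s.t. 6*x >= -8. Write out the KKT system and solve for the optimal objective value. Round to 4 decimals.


Step 1: Try lambda = 0 (constraint inactive).
Stationarity: 2*7*x - 13 = 0
x* = 13/(2*7) = 13/14 = 0.9286 (rounded; the exact value 13/14 is used below)
Check constraint: 6*0.9286 = 5.5716 >= -8 -- satisfied.
Step 2: Compute optimal value.
f(x*) = 7*(13/14)^2 - 13*(13/14) = -6.0357


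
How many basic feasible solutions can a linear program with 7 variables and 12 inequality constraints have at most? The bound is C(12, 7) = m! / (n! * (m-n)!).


Each vertex corresponds to some choice of n active constraints out of m, so the number of vertices is at most C(m, n) = m! / (n!(m-n)!).
m = 12, n = 7
Numerator: 12 * 11 * 10 * 9 * 8 * 7 * 6
Denominator: 7! = 5040
C(12, 7) = 792


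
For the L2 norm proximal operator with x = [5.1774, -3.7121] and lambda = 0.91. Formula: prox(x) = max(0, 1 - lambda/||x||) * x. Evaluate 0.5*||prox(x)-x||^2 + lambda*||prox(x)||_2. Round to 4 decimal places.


Step 1: Compute ||x||.
||x|| = 6.3706
Step 2: Compute scaling factor.
scale = max(0, 1 - 0.91/6.3706) = 0.8572
Step 3: prox(x) = [4.4378, -3.1819]
||prox(x)|| = 5.4606
Step 4: Proximal objective.
0.5*||prox-x||^2 = 0.4141
lambda*||prox|| = 4.9691
Total = 5.3832


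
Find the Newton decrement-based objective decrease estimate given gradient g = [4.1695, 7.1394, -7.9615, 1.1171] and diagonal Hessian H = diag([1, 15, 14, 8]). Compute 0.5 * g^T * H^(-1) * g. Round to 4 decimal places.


Step 1: H is diagonal, so H^(-1) * g = [4.1695, 0.476, -0.5687, 0.1396].
Step 2: g^T H^(-1) g = sum_i g_i^2 / H_ii
  = (4.1695)^2/1 + (7.1394)^2/15 + (-7.9615)^2/14 + (1.1171)^2/8
  = 17.3847 + 3.3981 + 4.5275 + 0.156 = 25.4663
Step 3: Objective decrease = 0.5 * g^T H^(-1) g = 12.7332


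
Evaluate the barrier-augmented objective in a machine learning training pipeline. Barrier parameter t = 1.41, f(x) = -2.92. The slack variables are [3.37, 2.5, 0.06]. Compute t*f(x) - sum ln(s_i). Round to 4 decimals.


Step 1: Compute log-barrier.
ln values: [1.2149, 0.9163, -2.8134]
phi = -(1.2149 + 0.9163 - 2.8134) = 0.6822
Step 2: Compute augmented objective.
t*f(x) = 1.41*-2.92 = -4.1172
Total = -4.1172 + 0.6822 = -3.435


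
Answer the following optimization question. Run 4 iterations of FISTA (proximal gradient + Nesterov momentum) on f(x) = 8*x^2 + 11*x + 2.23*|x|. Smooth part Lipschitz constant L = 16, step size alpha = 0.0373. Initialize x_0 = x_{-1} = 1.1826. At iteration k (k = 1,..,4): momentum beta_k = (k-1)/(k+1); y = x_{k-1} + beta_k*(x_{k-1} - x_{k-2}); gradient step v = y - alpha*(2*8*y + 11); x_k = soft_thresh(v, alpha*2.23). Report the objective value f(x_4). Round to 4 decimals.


FISTA on f(x) = 8*x^2 + 11*x + 2.23*|x|
L = 16, alpha = 0.0373
Iteration 1: beta = 0.0, y = 1.1826 + 0.0*(1.1826 - 1.1826) = 1.1826
  grad(y) = 29.9216, v = y - alpha*grad = 0.0665
  prox(v) = soft_thresh(0.0665, 0.0832) = 0.0
Iteration 2: beta = 0.3333, y = 0.0 + 0.3333*(0.0 - 1.1826) = -0.3942
  grad(y) = 4.6928, v = y - alpha*grad = -0.5692
  prox(v) = soft_thresh(-0.5692, 0.0832) = -0.4861
Iteration 3: beta = 0.5, y = -0.4861 + 0.5*(-0.4861 - 0.0) = -0.7291
  grad(y) = -0.6655, v = y - alpha*grad = -0.7043
  prox(v) = soft_thresh(-0.7043, 0.0832) = -0.6211
Iteration 4: beta = 0.6, y = -0.6211 + 0.6*(-0.6211 + 0.4861) = -0.7021
  grad(y) = -0.2337, v = y - alpha*grad = -0.6934
  prox(v) = soft_thresh(-0.6934, 0.0832) = -0.6102
f(x_4) = 8*(-0.6102)^2 + 11*(-0.6102) + 2.23*|-0.6102| = -2.3727


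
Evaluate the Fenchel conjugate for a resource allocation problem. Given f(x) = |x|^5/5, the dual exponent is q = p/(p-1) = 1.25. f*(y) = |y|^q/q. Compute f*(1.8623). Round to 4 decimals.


The conjugate exponent q satisfies 1/p + 1/q = 1.
p = 5, so q = 5/(5 - 1) = 1.25
|y|^q = 1.8623^1.25 = 2.1755
f*(1.8623) = 2.1755 / 1.25 = 1.7404


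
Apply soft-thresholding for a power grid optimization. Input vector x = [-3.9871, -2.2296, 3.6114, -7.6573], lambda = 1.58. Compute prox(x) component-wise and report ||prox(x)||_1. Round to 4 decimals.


Soft-thresholding with lambda = 1.58:
prox(-3.9871) = sign(-3.9871)*max(|-3.9871| - 1.58, 0) = -2.4071
prox(-2.2296) = sign(-2.2296)*max(|-2.2296| - 1.58, 0) = -0.6496
prox(3.6114) = sign(3.6114)*max(|3.6114| - 1.58, 0) = 2.0314
prox(-7.6573) = sign(-7.6573)*max(|-7.6573| - 1.58, 0) = -6.0773
prox(x) = [-2.4071, -0.6496, 2.0314, -6.0773]
||prox(x)||_1 = 2.4071 + 0.6496 + 2.0314 + 6.0773 = 11.1654


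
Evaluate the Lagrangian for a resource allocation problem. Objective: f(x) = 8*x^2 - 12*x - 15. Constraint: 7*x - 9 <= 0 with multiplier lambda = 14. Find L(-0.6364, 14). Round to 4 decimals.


Step 1: Evaluate f(x).
f(-0.6364) = 8*(-0.6364)^2 - 12*(-0.6364) - 15 = -4.1232
Step 2: Evaluate g(x).
g(-0.6364) = 7*-0.6364 - 9 = -13.4548
Step 3: Compute Lagrangian.
L = -4.1232 + 14*-13.4548 = -192.4904


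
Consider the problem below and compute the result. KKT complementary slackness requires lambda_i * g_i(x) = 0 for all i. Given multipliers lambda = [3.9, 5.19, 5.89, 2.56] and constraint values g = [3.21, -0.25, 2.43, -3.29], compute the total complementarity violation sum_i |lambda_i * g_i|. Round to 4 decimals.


KKT complementary slackness check:
lambda_1 * g_1 = 3.9 * 3.21 = 12.519
lambda_2 * g_2 = 5.19 * -0.25 = -1.2975
lambda_3 * g_3 = 5.89 * 2.43 = 14.3127
lambda_4 * g_4 = 2.56 * -3.29 = -8.4224
Total violation = 12.519 + 1.2975 + 14.3127 + 8.4224 = 36.5516


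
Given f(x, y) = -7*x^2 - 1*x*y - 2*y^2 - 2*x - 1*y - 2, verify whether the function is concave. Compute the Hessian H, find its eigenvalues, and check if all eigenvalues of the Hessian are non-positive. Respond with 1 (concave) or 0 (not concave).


The Hessian of f(x,y) = -7*x^2 - 1*x*y - 2*y^2 - 2*x - 1*y - 2 is:
H = [[-14, -1], [-1, -4]]
Trace = -14 - 4 = -18
Determinant = -14*-4 - (-1)^2 = 55
Discriminant = (-18)^2 - 4*55 = 104.0
Eigenvalues: lambda_1 = -14.099, lambda_2 = -3.901
The function is concave.

1


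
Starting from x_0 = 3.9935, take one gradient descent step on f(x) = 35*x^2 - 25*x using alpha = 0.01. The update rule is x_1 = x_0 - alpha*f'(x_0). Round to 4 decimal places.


We compute the gradient at x_0 and apply the update.
f'(x) = 70*x - 25
f'(3.9935) = 70*3.9935 - 25 = 254.545
x_1 = 3.9935 - 0.01*254.545 = 1.4481


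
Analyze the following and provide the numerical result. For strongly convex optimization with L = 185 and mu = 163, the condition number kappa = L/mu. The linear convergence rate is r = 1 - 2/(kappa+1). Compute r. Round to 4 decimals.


Step 1: Compute the condition number.
kappa = L/mu = 185/163 = 1.135
Step 2: Compute the convergence rate.
r = 1 - 2/(kappa + 1) = 1 - 2*mu/(L + mu) = (L - mu)/(L + mu) = 22/348 = 0.0632


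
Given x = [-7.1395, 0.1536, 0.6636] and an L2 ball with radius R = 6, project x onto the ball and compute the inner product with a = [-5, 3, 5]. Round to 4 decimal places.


Step 1: Compute ||x|| (intermediates to 6 decimals).
||x|| = sqrt((-7.1395)^2 + 0.1536^2 + 0.6636^2) = 7.171919
Step 2: Project.
Since ||x|| > R, scale = R/||x|| = 6/7.171919 = 0.836596, proj(x) = scale * x
proj(x) = [-5.972877, 0.128501, 0.555165]
Step 3: Dot product.
a^T * proj(x) = -5*(-5.972877) + 3*0.128501 + 5*0.555165 = 33.0257


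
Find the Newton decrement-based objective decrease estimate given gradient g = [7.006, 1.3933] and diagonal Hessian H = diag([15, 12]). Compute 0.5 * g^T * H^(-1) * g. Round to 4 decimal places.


Step 1: H is diagonal, so H^(-1) * g = [0.4671, 0.1161].
Step 2: g^T H^(-1) g = sum_i g_i^2 / H_ii
  = (7.006)^2/15 + (1.3933)^2/12
  = 3.2723 + 0.1618 = 3.434
Step 3: Objective decrease = 0.5 * g^T H^(-1) g = 1.717


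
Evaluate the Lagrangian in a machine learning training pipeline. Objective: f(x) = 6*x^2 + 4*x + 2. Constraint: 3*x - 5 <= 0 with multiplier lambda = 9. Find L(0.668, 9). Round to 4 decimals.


Step 1: Evaluate f(x).
f(0.668) = 6*0.668^2 + 4*0.668 + 2 = 7.3493
Step 2: Evaluate g(x).
g(0.668) = 3*0.668 - 5 = -2.996
Step 3: Compute Lagrangian.
L = 7.3493 + 9*-2.996 = -19.6147


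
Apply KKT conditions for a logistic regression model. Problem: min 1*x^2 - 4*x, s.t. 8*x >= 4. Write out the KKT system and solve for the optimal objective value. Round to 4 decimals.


Step 1: Try lambda = 0 (constraint inactive).
Stationarity: 2*1*x - 4 = 0
x* = 4/(2*1) = 2.0
Check constraint: 8*2.0 = 16.0 >= 4 -- satisfied.
Step 2: Compute optimal value.
f(x*) = 1*2.0^2 - 4*2.0 = -4.0


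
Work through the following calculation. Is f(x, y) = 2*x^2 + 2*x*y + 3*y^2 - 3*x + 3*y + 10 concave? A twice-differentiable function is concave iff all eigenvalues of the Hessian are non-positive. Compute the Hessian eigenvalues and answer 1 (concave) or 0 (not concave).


The Hessian of f(x,y) = 2*x^2 + 2*x*y + 3*y^2 - 3*x + 3*y + 10 is:
H = [[4, 2], [2, 6]]
Trace = 4 + 6 = 10
Determinant = 4*6 - (2)^2 = 20
Discriminant = (10)^2 - 4*20 = 20.0
Eigenvalues: lambda_1 = 2.7639, lambda_2 = 7.2361
The function is not concave.

0


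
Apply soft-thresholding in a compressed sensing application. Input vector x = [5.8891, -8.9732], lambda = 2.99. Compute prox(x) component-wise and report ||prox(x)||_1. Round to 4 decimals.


Soft-thresholding with lambda = 2.99:
prox(5.8891) = sign(5.8891)*max(|5.8891| - 2.99, 0) = 2.8991
prox(-8.9732) = sign(-8.9732)*max(|-8.9732| - 2.99, 0) = -5.9832
prox(x) = [2.8991, -5.9832]
||prox(x)||_1 = 2.8991 + 5.9832 = 8.8823


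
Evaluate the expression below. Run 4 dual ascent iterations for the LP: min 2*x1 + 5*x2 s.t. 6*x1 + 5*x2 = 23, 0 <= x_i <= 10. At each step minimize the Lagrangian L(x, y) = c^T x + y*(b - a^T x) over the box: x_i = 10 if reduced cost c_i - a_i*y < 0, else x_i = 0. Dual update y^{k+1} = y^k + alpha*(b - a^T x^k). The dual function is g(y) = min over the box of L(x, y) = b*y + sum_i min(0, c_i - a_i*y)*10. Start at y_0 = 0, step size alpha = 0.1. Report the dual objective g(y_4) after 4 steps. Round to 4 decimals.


Dual ascent for LP: min 2*x1 + 5*x2, 6*x1 + 5*x2 = 23, 0 <= x_i <= 10
Step 1: y^k = 0.0, reduced costs: (2.0, 5.0)
  x^k = (0.0, 0.0), subgradient = b - a^T x = 23.0
  y^{k+1} = 0.0 + 0.1*23.0 = 2.3
Step 2: y^k = 2.3, reduced costs: (-11.8, -6.5)
  x^k = (10.0, 10.0), subgradient = b - a^T x = -87.0
  y^{k+1} = 2.3 + 0.1*-87.0 = -6.4
Step 3: y^k = -6.4, reduced costs: (40.4, 37.0)
  x^k = (0.0, 0.0), subgradient = b - a^T x = 23.0
  y^{k+1} = -6.4 + 0.1*23.0 = -4.1
Step 4: y^k = -4.1, reduced costs: (26.6, 25.5)
  x^k = (0.0, 0.0), subgradient = b - a^T x = 23.0
  y^{k+1} = -4.1 + 0.1*23.0 = -1.8
Dual objective at y_4 = -1.8: reduced costs (12.8, 14.0), box minimizer x = (0.0, 0.0)
g(y_4) = b*y + (c1 - a1*y)*x1 + (c2 - a2*y)*x2 = 23*(-1.8) + 12.8*0.0 + 14.0*0.0 = -41.4 + 0.0 + 0.0 = -41.4


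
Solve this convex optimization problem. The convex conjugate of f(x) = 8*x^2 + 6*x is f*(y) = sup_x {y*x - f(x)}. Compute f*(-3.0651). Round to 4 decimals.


f*(y) = sup_x {y*x - a*x^2 - b*x} = sup_x {(y-b)*x - a*x^2}
FOC: (y - b) - 2a*x = 0 => x* = (y - b)/(2a)
x* = (-3.0651 - 6)/(2*8) = -0.5666
f*(-3.0651) = (y-b)^2/(4a) = (-3.0651 - 6)^2/(4*8)
= 82.176/32 = 2.568


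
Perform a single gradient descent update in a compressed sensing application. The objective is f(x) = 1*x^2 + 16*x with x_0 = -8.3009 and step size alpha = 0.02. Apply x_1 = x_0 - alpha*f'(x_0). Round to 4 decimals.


We compute the gradient at x_0 and apply the update.
f'(x) = 2*x + 16
f'(-8.3009) = 2*-8.3009 + 16 = -0.6018
x_1 = -8.3009 - 0.02*-0.6018 = -8.2889


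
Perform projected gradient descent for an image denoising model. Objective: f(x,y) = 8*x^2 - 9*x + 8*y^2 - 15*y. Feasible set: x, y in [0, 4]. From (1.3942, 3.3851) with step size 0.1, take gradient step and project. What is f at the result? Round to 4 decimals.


Step 1: Compute gradient at (1.3942, 3.3851).
grad_x = 2*8*1.3942 - 9 = 13.3072
grad_y = 2*8*3.3851 - 15 = 39.1616
Step 2: Gradient step.
x_raw = 1.3942 - 0.1*13.3072 = 0.0635
y_raw = 3.3851 - 0.1*39.1616 = -0.5311
Step 3: Project onto [0, 4].
x_proj = clip(0.0635) = 0.0635
y_proj = clip(-0.5311) = 0.0
Step 4: Evaluate f.
f(0.0635, 0.0) = -0.5391


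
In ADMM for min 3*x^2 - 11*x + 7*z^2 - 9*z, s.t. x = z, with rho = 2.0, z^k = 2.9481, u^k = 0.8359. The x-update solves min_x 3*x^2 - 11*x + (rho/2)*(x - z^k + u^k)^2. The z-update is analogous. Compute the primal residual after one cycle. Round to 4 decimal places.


ADMM iteration with rho = 2.0, z^k = 2.9481, u^k = 0.8359
Step 1: x-update.
Minimize 3*x^2 - 11*x + (2.0/2)*(x - 2.9481 + 0.8359)^2
FOC: (2*3 + 2.0)*x = 11 + 2.0*(2.9481 - 0.8359)
x^{k+1} = 1.9031
Step 2: z-update.
Minimize 7*z^2 - 9*z + (2.0/2)*(1.9031 - z + 0.8359)^2
FOC: (2*7 + 2.0)*z = 9 + 2.0*(1.9031 + 0.8359)
z^{k+1} = 0.9049
Step 3: u-update.
u^{k+1} = 0.8359 + 1.9031 - 0.9049 = 1.8341
Step 4: Primal residual = |1.9031 - 0.9049| = 0.9982


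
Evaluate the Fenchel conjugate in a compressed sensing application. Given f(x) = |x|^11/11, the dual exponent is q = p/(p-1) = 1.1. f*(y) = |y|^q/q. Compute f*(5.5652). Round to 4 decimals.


The conjugate exponent q satisfies 1/p + 1/q = 1.
p = 11, so q = 11/(11 - 1) = 1.1
|y|^q = 5.5652^1.1 = 6.6074
f*(5.5652) = 6.6074 / 1.1 = 6.0067


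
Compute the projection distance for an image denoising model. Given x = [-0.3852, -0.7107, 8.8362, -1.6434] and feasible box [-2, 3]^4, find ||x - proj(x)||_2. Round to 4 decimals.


Project each component onto [-2, 3].
clip(-0.3852) = -0.3852, clip(-0.7107) = -0.7107, clip(8.8362) = 3.0, clip(-1.6434) = -1.6434
Projection = [-0.3852, -0.7107, 3.0, -1.6434]
Squared diffs: [0.0, 0.0, 34.0612, 0.0]
Distance = sqrt(34.0612) = 5.8362


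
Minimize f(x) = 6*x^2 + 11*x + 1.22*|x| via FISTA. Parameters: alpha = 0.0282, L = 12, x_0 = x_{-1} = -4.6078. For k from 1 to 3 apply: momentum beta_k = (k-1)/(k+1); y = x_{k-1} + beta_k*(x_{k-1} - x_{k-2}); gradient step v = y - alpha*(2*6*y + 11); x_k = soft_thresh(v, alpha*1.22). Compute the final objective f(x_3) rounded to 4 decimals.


FISTA on f(x) = 6*x^2 + 11*x + 1.22*|x|
L = 12, alpha = 0.0282
Iteration 1: beta = 0.0, y = -4.6078 + 0.0*(-4.6078 + 4.6078) = -4.6078
  grad(y) = -44.2936, v = y - alpha*grad = -3.3587
  prox(v) = soft_thresh(-3.3587, 0.0344) = -3.3243
Iteration 2: beta = 0.3333, y = -3.3243 + 0.3333*(-3.3243 + 4.6078) = -2.8965
  grad(y) = -23.7579, v = y - alpha*grad = -2.2265
  prox(v) = soft_thresh(-2.2265, 0.0344) = -2.1921
Iteration 3: beta = 0.5, y = -2.1921 + 0.5*(-2.1921 + 3.3243) = -1.626
  grad(y) = -8.5121, v = y - alpha*grad = -1.386
  prox(v) = soft_thresh(-1.386, 0.0344) = -1.3516
f(x_3) = 6*(-1.3516)^2 + 11*(-1.3516) + 1.22*|-1.3516| = -2.2579


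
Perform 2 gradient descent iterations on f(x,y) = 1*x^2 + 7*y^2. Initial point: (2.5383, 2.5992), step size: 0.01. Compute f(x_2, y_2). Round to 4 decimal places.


Gradient descent on f(x,y) = 1*x^2 + 7*y^2.
Starting point: (2.5383, 2.5992), alpha = 0.01
Step 1: grad_x = 2*1*2.5383 = 5.0766, grad_y = 2*7*2.5992 = 36.3888
  x_1 = 2.5383 - 0.01*5.0766 = 2.4875
  y_1 = 2.5992 - 0.01*36.3888 = 2.2353
Step 2: grad_x = 2*1*2.4875 = 4.9751, grad_y = 2*7*2.2353 = 31.2944
  x_2 = 2.4875 - 0.01*4.9751 = 2.4378
  y_2 = 2.2353 - 0.01*31.2944 = 1.9224
f(2.4378, 1.9224) = 1*2.4378^2 + 7*1.9224^2 = 31.8113


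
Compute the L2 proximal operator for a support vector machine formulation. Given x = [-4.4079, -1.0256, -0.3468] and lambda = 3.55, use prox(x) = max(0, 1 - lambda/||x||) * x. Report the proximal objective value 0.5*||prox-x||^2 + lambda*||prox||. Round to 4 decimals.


Step 1: Compute ||x||.
||x|| = 4.5389
Step 2: Compute scaling factor.
scale = max(0, 1 - 3.55/4.5389) = 0.2179
Step 3: prox(x) = [-0.9604, -0.2235, -0.0756]
||prox(x)|| = 0.9889
Step 4: Proximal objective.
0.5*||prox-x||^2 = 6.3013
lambda*||prox|| = 3.5106
Total = 9.8119


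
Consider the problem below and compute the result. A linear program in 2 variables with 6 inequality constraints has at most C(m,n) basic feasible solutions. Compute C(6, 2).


Each vertex corresponds to some choice of n active constraints out of m, so the number of vertices is at most C(m, n) = m! / (n!(m-n)!).
m = 6, n = 2
Numerator: 6 * 5
Denominator: 2! = 2
C(6, 2) = 15


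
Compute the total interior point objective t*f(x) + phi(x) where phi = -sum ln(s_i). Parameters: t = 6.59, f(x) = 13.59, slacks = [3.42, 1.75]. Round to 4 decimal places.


Step 1: Compute log-barrier.
ln values: [1.2296, 0.5596]
phi = -(1.2296 + 0.5596) = -1.7893
Step 2: Compute augmented objective.
t*f(x) = 6.59*13.59 = 89.5581
Total = 89.5581 - 1.7893 = 87.7688


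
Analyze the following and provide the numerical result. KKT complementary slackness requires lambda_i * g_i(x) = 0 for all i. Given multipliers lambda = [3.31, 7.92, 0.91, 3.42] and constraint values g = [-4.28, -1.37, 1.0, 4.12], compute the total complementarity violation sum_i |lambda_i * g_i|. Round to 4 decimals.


KKT complementary slackness check:
lambda_1 * g_1 = 3.31 * -4.28 = -14.1668
lambda_2 * g_2 = 7.92 * -1.37 = -10.8504
lambda_3 * g_3 = 0.91 * 1.0 = 0.91
lambda_4 * g_4 = 3.42 * 4.12 = 14.0904
Total violation = 14.1668 + 10.8504 + 0.91 + 14.0904 = 40.0176


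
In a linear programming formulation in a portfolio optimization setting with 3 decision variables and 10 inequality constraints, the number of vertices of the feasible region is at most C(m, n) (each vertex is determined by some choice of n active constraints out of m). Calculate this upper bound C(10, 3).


Each vertex corresponds to some choice of n active constraints out of m, so the number of vertices is at most C(m, n) = m! / (n!(m-n)!).
m = 10, n = 3
Numerator: 10 * 9 * 8
Denominator: 3! = 6
C(10, 3) = 120


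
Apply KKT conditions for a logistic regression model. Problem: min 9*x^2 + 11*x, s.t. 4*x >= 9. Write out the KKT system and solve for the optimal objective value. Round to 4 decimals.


Step 1: Try lambda = 0 (constraint inactive).
x_unc = -11/(2*9) = -0.6111
Check: 4*-0.6111 = -2.4444 < 9 -- violated!
Step 2: Constraint must be active: 4*x = 9
x* = 9/4 = 2.25
lambda = (2*9*2.25 + 11)/4 = 12.875
Step 3: Compute optimal value.
f(x*) = 9*2.25^2 + 11*2.25 = 70.3125


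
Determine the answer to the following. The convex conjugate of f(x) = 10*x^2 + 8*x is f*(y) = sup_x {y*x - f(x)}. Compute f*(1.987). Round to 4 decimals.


f*(y) = sup_x {y*x - a*x^2 - b*x} = sup_x {(y-b)*x - a*x^2}
FOC: (y - b) - 2a*x = 0 => x* = (y - b)/(2a)
x* = (1.987 - 8)/(2*10) = -0.3007
f*(1.987) = (y-b)^2/(4a) = (1.987 - 8)^2/(4*10)
= 36.1562/40 = 0.9039


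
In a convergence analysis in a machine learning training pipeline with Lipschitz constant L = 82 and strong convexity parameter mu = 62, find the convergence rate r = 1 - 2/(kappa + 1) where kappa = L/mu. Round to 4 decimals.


Step 1: Compute the condition number.
kappa = L/mu = 82/62 = 1.3226
Step 2: Compute the convergence rate.
r = 1 - 2/(kappa + 1) = 1 - 2*mu/(L + mu) = (L - mu)/(L + mu) = 20/144 = 0.1389


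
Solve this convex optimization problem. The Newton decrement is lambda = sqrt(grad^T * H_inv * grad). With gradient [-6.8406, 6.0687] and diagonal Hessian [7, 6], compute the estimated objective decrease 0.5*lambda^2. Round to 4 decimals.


Step 1: H is diagonal, so H^(-1) * g = [-0.9772, 1.0115].
Step 2: g^T H^(-1) g = sum_i g_i^2 / H_ii
  = (-6.8406)^2/7 + (6.0687)^2/6
  = 6.6848 + 6.1382 = 12.823
Step 3: Objective decrease = 0.5 * g^T H^(-1) g = 6.4115


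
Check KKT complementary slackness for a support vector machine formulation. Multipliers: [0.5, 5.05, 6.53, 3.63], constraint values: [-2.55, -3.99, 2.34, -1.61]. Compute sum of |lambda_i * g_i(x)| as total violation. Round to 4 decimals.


KKT complementary slackness check:
lambda_1 * g_1 = 0.5 * -2.55 = -1.275
lambda_2 * g_2 = 5.05 * -3.99 = -20.1495
lambda_3 * g_3 = 6.53 * 2.34 = 15.2802
lambda_4 * g_4 = 3.63 * -1.61 = -5.8443
Total violation = 1.275 + 20.1495 + 15.2802 + 5.8443 = 42.549


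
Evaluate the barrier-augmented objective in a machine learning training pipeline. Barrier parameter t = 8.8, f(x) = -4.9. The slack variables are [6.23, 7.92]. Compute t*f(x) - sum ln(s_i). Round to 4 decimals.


Step 1: Compute log-barrier.
ln values: [1.8294, 2.0694]
phi = -(1.8294 + 2.0694) = -3.8988
Step 2: Compute augmented objective.
t*f(x) = 8.8*-4.9 = -43.12
Total = -43.12 - 3.8988 = -47.0188


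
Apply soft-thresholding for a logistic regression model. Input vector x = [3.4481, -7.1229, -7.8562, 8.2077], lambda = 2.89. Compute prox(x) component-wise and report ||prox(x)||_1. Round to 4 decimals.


Soft-thresholding with lambda = 2.89:
prox(3.4481) = sign(3.4481)*max(|3.4481| - 2.89, 0) = 0.5581
prox(-7.1229) = sign(-7.1229)*max(|-7.1229| - 2.89, 0) = -4.2329
prox(-7.8562) = sign(-7.8562)*max(|-7.8562| - 2.89, 0) = -4.9662
prox(8.2077) = sign(8.2077)*max(|8.2077| - 2.89, 0) = 5.3177
prox(x) = [0.5581, -4.2329, -4.9662, 5.3177]
||prox(x)||_1 = 0.5581 + 4.2329 + 4.9662 + 5.3177 = 15.0749


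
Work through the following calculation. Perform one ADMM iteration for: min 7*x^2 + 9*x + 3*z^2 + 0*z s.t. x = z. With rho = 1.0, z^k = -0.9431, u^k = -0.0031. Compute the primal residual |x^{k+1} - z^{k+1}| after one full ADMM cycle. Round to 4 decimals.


ADMM iteration with rho = 1.0, z^k = -0.9431, u^k = -0.0031
Step 1: x-update.
Minimize 7*x^2 + 9*x + (1.0/2)*(x + 0.9431 - 0.0031)^2
FOC: (2*7 + 1.0)*x = -9 + 1.0*(-0.9431 + 0.0031)
x^{k+1} = -0.6627
Step 2: z-update.
Minimize 3*z^2 + 0*z + (1.0/2)*(-0.6627 - z - 0.0031)^2
FOC: (2*3 + 1.0)*z = 0 + 1.0*(-0.6627 - 0.0031)
z^{k+1} = -0.0951
Step 3: u-update.
u^{k+1} = -0.0031 - 0.6627 + 0.0951 = -0.5707
Step 4: Primal residual = |-0.6627 + 0.0951| = 0.5676


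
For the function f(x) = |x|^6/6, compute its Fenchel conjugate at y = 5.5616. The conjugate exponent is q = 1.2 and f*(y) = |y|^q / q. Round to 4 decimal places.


The conjugate exponent q satisfies 1/p + 1/q = 1.
p = 6, so q = 6/(6 - 1) = 1.2
|y|^q = 5.5616^1.2 = 7.8386
f*(5.5616) = 7.8386 / 1.2 = 6.5322


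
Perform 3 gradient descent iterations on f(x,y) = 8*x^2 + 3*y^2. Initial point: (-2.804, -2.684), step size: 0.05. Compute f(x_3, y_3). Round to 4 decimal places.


Gradient descent on f(x,y) = 8*x^2 + 3*y^2.
Starting point: (-2.804, -2.684), alpha = 0.05
Step 1: grad_x = 2*8*-2.804 = -44.864, grad_y = 2*3*-2.684 = -16.104
  x_1 = -2.804 - 0.05*-44.864 = -0.5608
  y_1 = -2.684 - 0.05*-16.104 = -1.8788
Step 2: grad_x = 2*8*-0.5608 = -8.9728, grad_y = 2*3*-1.8788 = -11.2728
  x_2 = -0.5608 - 0.05*-8.9728 = -0.1122
  y_2 = -1.8788 - 0.05*-11.2728 = -1.3152
Step 3: grad_x = 2*8*-0.1122 = -1.7946, grad_y = 2*3*-1.3152 = -7.891
  x_3 = -0.1122 - 0.05*-1.7946 = -0.0224
  y_3 = -1.3152 - 0.05*-7.891 = -0.9206
f(-0.0224, -0.9206) = 8*(-0.0224)^2 + 3*(-0.9206)^2 = 2.5466


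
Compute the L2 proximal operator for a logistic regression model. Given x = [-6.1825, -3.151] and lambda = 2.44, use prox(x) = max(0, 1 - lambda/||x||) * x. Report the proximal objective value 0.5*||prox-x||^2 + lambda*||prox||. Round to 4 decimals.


Step 1: Compute ||x||.
||x|| = 6.9392
Step 2: Compute scaling factor.
scale = max(0, 1 - 2.44/6.9392) = 0.6484
Step 3: prox(x) = [-4.0086, -2.043]
||prox(x)|| = 4.4992
Step 4: Proximal objective.
0.5*||prox-x||^2 = 2.9768
lambda*||prox|| = 10.978
Total = 13.9548


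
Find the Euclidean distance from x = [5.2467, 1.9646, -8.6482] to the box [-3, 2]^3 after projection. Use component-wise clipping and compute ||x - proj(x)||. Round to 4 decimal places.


Project each component onto [-3, 2].
clip(5.2467) = 2.0, clip(1.9646) = 1.9646, clip(-8.6482) = -3.0
Projection = [2.0, 1.9646, -3.0]
Squared diffs: [10.5411, 0.0, 31.9022]
Distance = sqrt(42.4433) = 6.5148


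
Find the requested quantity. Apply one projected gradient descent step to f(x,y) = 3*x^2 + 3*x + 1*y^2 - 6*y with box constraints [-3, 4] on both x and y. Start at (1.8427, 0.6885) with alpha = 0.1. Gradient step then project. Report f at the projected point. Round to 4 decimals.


Step 1: Compute gradient at (1.8427, 0.6885).
grad_x = 2*3*1.8427 + 3 = 14.0562
grad_y = 2*1*0.6885 - 6 = -4.623
Step 2: Gradient step.
x_raw = 1.8427 - 0.1*14.0562 = 0.4371
y_raw = 0.6885 - 0.1*-4.623 = 1.1508
Step 3: Project onto [-3, 4].
x_proj = clip(0.4371) = 0.4371
y_proj = clip(1.1508) = 1.1508
Step 4: Evaluate f.
f(0.4371, 1.1508) = -3.6961


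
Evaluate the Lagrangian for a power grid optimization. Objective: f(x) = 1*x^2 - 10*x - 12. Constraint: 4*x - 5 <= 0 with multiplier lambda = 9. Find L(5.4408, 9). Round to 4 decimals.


Step 1: Evaluate f(x).
f(5.4408) = 1*5.4408^2 - 10*5.4408 - 12 = -36.8057
Step 2: Evaluate g(x).
g(5.4408) = 4*5.4408 - 5 = 16.7632
Step 3: Compute Lagrangian.
L = -36.8057 + 9*16.7632 = 114.0631


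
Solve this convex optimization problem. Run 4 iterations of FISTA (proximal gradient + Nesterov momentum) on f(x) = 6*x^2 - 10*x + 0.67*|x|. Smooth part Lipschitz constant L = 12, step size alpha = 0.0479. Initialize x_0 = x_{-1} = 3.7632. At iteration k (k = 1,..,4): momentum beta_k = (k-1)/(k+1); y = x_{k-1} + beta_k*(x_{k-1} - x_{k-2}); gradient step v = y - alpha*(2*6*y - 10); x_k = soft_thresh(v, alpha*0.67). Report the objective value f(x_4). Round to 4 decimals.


FISTA on f(x) = 6*x^2 - 10*x + 0.67*|x|
L = 12, alpha = 0.0479
Iteration 1: beta = 0.0, y = 3.7632 + 0.0*(3.7632 - 3.7632) = 3.7632
  grad(y) = 35.1584, v = y - alpha*grad = 2.0791
  prox(v) = soft_thresh(2.0791, 0.0321) = 2.047
Iteration 2: beta = 0.3333, y = 2.047 + 0.3333*(2.047 - 3.7632) = 1.475
  grad(y) = 7.6995, v = y - alpha*grad = 1.1062
  prox(v) = soft_thresh(1.1062, 0.0321) = 1.0741
Iteration 3: beta = 0.5, y = 1.0741 + 0.5*(1.0741 - 2.047) = 0.5876
  grad(y) = -2.949, v = y - alpha*grad = 0.7288
  prox(v) = soft_thresh(0.7288, 0.0321) = 0.6967
Iteration 4: beta = 0.6, y = 0.6967 + 0.6*(0.6967 - 1.0741) = 0.4704
  grad(y) = -4.3557, v = y - alpha*grad = 0.679
  prox(v) = soft_thresh(0.679, 0.0321) = 0.6469
f(x_4) = 6*0.6469^2 - 10*0.6469 + 0.67*|0.6469| = -3.5247


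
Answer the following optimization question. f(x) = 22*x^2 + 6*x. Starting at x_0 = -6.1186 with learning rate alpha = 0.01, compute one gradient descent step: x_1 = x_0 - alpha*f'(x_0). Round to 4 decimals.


We compute the gradient at x_0 and apply the update.
f'(x) = 44*x + 6
f'(-6.1186) = 44*-6.1186 + 6 = -263.2184
x_1 = -6.1186 - 0.01*-263.2184 = -3.4864


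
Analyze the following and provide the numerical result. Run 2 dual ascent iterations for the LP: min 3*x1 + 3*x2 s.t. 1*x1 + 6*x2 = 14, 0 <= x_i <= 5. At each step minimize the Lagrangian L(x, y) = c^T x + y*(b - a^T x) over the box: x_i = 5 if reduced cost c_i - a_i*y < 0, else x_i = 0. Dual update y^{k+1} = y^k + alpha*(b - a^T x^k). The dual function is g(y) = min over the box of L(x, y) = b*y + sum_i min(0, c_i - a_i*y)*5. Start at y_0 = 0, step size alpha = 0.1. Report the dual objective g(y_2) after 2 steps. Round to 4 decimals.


Dual ascent for LP: min 3*x1 + 3*x2, 1*x1 + 6*x2 = 14, 0 <= x_i <= 5
Step 1: y^k = 0.0, reduced costs: (3.0, 3.0)
  x^k = (0.0, 0.0), subgradient = b - a^T x = 14.0
  y^{k+1} = 0.0 + 0.1*14.0 = 1.4
Step 2: y^k = 1.4, reduced costs: (1.6, -5.4)
  x^k = (0.0, 5.0), subgradient = b - a^T x = -16.0
  y^{k+1} = 1.4 + 0.1*-16.0 = -0.2
Dual objective at y_2 = -0.2: reduced costs (3.2, 4.2), box minimizer x = (0.0, 0.0)
g(y_2) = b*y + (c1 - a1*y)*x1 + (c2 - a2*y)*x2 = 14*(-0.2) + 3.2*0.0 + 4.2*0.0 = -2.8 + 0.0 + 0.0 = -2.8


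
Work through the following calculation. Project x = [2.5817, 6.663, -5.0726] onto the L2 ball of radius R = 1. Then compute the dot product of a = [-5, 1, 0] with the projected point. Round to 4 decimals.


Step 1: Compute ||x|| (intermediates to 6 decimals).
||x|| = sqrt(2.5817^2 + 6.663^2 + (-5.0726)^2) = 8.763105
Step 2: Project.
Since ||x|| > R, scale = R/||x|| = 1/8.763105 = 0.114115, proj(x) = scale * x
proj(x) = [0.294611, 0.760348, -0.57886]
Step 3: Dot product.
a^T * proj(x) = -5*0.294611 + 1*0.760348 + 0*(-0.57886) = -0.7127


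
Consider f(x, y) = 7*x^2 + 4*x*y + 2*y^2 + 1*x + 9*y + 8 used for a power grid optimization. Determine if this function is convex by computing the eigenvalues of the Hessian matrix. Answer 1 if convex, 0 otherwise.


The Hessian of f(x,y) = 7*x^2 + 4*x*y + 2*y^2 + 1*x + 9*y + 8 is:
H = [[14, 4], [4, 4]]
Trace = 14 + 4 = 18
Determinant = 14*4 - (4)^2 = 40
Discriminant = (18)^2 - 4*40 = 164.0
Eigenvalues: lambda_1 = 2.5969, lambda_2 = 15.4031
The function is convex.

1


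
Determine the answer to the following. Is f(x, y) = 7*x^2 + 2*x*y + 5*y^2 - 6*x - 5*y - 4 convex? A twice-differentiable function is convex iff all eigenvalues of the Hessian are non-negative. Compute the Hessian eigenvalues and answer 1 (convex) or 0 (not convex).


The Hessian of f(x,y) = 7*x^2 + 2*x*y + 5*y^2 - 6*x - 5*y - 4 is:
H = [[14, 2], [2, 10]]
Trace = 14 + 10 = 24
Determinant = 14*10 - (2)^2 = 136
Discriminant = (24)^2 - 4*136 = 32.0
Eigenvalues: lambda_1 = 9.1716, lambda_2 = 14.8284
The function is convex.

1


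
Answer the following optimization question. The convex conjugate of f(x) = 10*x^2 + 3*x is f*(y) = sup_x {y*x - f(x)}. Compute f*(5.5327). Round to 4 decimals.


f*(y) = sup_x {y*x - a*x^2 - b*x} = sup_x {(y-b)*x - a*x^2}
FOC: (y - b) - 2a*x = 0 => x* = (y - b)/(2a)
x* = (5.5327 - 3)/(2*10) = 0.1266
f*(5.5327) = (y-b)^2/(4a) = (5.5327 - 3)^2/(4*10)
= 6.4146/40 = 0.1604


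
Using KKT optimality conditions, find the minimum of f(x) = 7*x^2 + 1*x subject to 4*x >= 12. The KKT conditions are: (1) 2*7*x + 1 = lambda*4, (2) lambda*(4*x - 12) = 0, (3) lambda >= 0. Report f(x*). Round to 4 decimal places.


Step 1: Try lambda = 0 (constraint inactive).
x_unc = -1/(2*7) = -0.0714
Check: 4*-0.0714 = -0.2856 < 12 -- violated!
Step 2: Constraint must be active: 4*x = 12
x* = 12/4 = 3.0
lambda = (2*7*3.0 + 1)/4 = 10.75
Step 3: Compute optimal value.
f(x*) = 7*3.0^2 + 1*3.0 = 66.0


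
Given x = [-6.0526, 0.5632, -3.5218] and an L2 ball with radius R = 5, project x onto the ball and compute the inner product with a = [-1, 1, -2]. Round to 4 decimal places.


Step 1: Compute ||x|| (intermediates to 6 decimals).
||x|| = sqrt((-6.0526)^2 + 0.5632^2 + (-3.5218)^2) = 7.025257
Step 2: Project.
Since ||x|| > R, scale = R/||x|| = 5/7.025257 = 0.711718, proj(x) = scale * x
proj(x) = [-4.307744, 0.40084, -2.506528]
Step 3: Dot product.
a^T * proj(x) = -1*(-4.307744) + 1*0.40084 - 2*(-2.506528) = 9.7216


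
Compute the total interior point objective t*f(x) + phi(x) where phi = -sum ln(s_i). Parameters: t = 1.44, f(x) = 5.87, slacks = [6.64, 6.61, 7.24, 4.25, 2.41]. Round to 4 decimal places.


Step 1: Compute log-barrier.
ln values: [1.8931, 1.8886, 1.9796, 1.4469, 0.8796]
phi = -(1.8931 + 1.8886 + 1.9796 + 1.4469 + 0.8796) = -8.0879
Step 2: Compute augmented objective.
t*f(x) = 1.44*5.87 = 8.4528
Total = 8.4528 - 8.0879 = 0.3649


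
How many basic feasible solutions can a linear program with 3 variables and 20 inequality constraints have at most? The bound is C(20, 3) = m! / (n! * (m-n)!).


Each vertex corresponds to some choice of n active constraints out of m, so the number of vertices is at most C(m, n) = m! / (n!(m-n)!).
m = 20, n = 3
Numerator: 20 * 19 * 18
Denominator: 3! = 6
C(20, 3) = 1140


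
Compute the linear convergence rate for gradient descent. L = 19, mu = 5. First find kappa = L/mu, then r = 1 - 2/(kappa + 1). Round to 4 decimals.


Step 1: Compute the condition number.
kappa = L/mu = 19/5 = 3.8
Step 2: Compute the convergence rate.
r = 1 - 2/(kappa + 1) = 1 - 2*mu/(L + mu) = (L - mu)/(L + mu) = 14/24 = 0.5833
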